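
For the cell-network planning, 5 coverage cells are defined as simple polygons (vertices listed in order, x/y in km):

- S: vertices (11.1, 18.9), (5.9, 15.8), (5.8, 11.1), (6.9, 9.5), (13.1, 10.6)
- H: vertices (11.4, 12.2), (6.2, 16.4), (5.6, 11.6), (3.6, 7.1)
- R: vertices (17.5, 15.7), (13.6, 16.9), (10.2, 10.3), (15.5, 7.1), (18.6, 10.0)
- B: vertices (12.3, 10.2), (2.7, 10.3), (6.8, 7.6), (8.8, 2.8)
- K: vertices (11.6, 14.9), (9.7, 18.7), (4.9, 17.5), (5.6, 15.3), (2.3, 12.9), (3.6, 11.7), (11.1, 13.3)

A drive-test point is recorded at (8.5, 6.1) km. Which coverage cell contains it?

B

Cast a ray rightward from (8.5, 6.1). For each polygon, the edges (by vertex number in listed order) whose endpoints lie on opposite sides of y = 6.1, where each meets that height, and whether that is right or left of the point:
S: no edge straddles that height → 0 crossings.
H: no edge straddles that height → 0 crossings.
R: no edge straddles that height → 0 crossings.
B: 3–4 at x≈7.42 (left), 4–1 at x≈10.36 (right) → 1 crossing.
K: no edge straddles that height → 0 crossings.
Only B has an odd count, so the point is inside B.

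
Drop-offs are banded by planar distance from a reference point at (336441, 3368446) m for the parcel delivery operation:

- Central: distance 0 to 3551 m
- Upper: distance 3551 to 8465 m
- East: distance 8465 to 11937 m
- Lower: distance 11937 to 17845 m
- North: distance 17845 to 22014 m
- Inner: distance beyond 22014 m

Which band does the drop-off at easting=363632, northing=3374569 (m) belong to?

Inner

Distance = √((363632−336441)² + (3374569−3368446)²) = √(739350481.000 + 37491129.000) = 27871.878 m.
22014 ≤ 27871.878 < ∞ → Inner.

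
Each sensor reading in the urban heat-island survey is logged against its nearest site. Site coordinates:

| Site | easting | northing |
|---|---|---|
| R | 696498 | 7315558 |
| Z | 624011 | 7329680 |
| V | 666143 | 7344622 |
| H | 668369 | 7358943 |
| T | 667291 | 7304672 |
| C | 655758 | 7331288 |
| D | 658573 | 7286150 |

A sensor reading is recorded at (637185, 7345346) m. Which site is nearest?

Z

Squared distances to each site:
R: 4405356913.000; Z: 418977832.000; V: 839089940.000; H: 1157320265.000; T: 2560745512.000; C: 542583693.000; D: 3961612960.000.
Minimum at Z.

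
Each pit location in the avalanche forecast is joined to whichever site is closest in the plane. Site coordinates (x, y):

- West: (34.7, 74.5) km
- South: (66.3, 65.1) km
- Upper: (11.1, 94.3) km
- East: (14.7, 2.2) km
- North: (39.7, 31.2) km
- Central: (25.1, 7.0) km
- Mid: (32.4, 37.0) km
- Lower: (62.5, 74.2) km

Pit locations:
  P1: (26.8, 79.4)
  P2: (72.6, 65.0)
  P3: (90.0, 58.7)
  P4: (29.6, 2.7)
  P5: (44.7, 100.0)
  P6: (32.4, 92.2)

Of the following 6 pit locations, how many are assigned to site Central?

1

P1 → West
P2 → South
P3 → South
P4 → Central
P5 → West
P6 → West
1 of the 6 goes to Central.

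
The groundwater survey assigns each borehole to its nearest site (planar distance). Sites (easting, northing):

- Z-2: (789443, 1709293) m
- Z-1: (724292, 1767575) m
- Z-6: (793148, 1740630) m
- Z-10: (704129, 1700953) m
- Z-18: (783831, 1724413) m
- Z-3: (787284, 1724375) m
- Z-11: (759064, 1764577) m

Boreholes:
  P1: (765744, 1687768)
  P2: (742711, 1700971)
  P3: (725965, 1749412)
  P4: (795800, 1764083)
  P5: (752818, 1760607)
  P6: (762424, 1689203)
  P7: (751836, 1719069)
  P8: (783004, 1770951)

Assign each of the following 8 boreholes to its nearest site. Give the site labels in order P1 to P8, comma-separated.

P1 → Z-2 (d²=1024968226.00)
P2 → Z-10 (d²=1488571048.00)
P3 → Z-1 (d²=332693498.00)
P4 → Z-6 (d²=557076313.00)
P5 → Z-11 (d²=54773416.00)
P6 → Z-2 (d²=1133634461.00)
P7 → Z-18 (d²=1052238361.00)
P8 → Z-11 (d²=613751476.00)

Z-2, Z-10, Z-1, Z-6, Z-11, Z-2, Z-18, Z-11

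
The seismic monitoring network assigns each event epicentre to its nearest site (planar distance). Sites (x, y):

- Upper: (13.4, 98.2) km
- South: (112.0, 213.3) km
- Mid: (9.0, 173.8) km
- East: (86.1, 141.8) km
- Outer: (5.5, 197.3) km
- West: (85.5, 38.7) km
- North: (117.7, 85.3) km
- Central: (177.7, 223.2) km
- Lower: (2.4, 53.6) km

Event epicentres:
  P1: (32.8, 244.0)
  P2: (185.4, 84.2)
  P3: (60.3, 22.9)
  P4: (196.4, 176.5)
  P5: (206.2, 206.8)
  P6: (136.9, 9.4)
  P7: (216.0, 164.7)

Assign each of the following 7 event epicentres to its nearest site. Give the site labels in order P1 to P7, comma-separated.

Outer, North, West, Central, Central, West, Central

P1 → Outer (d²=2926.18)
P2 → North (d²=4584.50)
P3 → West (d²=884.68)
P4 → Central (d²=2530.58)
P5 → Central (d²=1081.21)
P6 → West (d²=3500.45)
P7 → Central (d²=4889.14)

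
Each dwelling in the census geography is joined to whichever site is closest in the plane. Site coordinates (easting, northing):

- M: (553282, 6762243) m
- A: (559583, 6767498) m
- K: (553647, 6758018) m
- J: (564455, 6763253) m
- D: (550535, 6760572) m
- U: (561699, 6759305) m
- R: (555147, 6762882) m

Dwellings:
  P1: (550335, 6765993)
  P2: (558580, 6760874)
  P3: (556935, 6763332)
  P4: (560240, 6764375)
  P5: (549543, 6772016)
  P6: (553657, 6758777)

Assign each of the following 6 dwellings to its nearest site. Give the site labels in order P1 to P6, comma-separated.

M, U, R, A, M, K

P1 → M (d²=22747309.00)
P2 → U (d²=12189922.00)
P3 → R (d²=3399444.00)
P4 → A (d²=10184778.00)
P5 → M (d²=109491650.00)
P6 → K (d²=576181.00)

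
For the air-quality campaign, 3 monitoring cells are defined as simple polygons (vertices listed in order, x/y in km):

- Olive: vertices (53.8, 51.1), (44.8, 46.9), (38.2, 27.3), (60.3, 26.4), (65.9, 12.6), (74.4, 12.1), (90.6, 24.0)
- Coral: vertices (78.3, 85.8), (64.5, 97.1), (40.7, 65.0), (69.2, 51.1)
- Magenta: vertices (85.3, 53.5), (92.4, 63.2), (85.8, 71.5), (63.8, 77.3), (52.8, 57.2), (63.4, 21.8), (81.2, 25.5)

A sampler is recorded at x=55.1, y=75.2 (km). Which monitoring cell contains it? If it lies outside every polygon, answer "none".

Cast a ray rightward from (55.1, 75.2). For each polygon, the edges (by vertex number in listed order) whose endpoints lie on opposite sides of y = 75.2, where each meets that height, and whether that is right or left of the point:
Olive: no edge straddles that height → 0 crossings.
Coral: 2–3 at x≈48.26 (left), 4–1 at x≈75.52 (right) → 1 crossing.
Magenta: 3–4 at x≈71.77 (right), 4–5 at x≈62.65 (right) → 2 crossings.
Only Coral has an odd count, so the point is inside Coral.

Coral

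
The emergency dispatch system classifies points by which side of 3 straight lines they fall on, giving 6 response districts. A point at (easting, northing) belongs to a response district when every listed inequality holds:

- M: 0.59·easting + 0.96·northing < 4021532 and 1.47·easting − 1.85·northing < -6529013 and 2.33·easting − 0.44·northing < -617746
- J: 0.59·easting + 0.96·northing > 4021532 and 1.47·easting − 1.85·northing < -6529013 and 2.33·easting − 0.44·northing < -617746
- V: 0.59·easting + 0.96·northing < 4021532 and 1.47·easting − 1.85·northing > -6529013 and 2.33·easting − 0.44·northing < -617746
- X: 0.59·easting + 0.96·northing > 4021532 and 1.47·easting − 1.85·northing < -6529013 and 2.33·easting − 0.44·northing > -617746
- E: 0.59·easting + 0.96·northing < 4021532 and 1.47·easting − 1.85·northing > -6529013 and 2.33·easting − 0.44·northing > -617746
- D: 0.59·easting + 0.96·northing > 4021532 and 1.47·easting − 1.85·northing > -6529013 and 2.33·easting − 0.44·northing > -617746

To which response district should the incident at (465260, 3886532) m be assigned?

0.59·465260 + 0.96·3886532 = 4005574.120, which is < 4021532
1.47·465260 − 1.85·3886532 = -6506152.000, which is > -6529013
2.33·465260 − 0.44·3886532 = -626018.280, which is < -617746
This sign pattern matches V.

V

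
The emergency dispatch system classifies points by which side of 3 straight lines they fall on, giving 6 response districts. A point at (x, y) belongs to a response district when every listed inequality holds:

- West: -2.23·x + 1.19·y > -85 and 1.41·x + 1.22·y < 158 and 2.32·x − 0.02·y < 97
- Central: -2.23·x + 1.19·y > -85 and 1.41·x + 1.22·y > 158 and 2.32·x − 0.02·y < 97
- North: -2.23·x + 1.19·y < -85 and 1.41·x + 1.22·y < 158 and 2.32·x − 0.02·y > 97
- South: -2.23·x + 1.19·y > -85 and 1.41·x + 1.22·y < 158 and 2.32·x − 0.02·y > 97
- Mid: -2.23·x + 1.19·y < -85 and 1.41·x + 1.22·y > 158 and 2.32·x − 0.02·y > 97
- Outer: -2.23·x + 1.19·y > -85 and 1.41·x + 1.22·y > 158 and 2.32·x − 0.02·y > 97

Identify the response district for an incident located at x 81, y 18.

-2.23·81 + 1.19·18 = -159.210, which is < -85
1.41·81 + 1.22·18 = 136.170, which is < 158
2.32·81 − 0.02·18 = 187.560, which is > 97
This sign pattern matches North.

North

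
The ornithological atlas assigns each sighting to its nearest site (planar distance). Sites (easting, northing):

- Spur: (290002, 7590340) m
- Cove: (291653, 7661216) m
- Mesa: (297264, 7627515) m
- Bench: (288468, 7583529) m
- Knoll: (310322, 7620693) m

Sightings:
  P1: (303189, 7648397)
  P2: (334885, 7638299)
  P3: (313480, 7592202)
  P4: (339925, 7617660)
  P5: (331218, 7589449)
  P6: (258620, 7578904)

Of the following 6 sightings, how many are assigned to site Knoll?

P1 → Cove
P2 → Knoll
P3 → Spur
P4 → Knoll
P5 → Knoll
P6 → Bench
3 of the 6 go to Knoll.

3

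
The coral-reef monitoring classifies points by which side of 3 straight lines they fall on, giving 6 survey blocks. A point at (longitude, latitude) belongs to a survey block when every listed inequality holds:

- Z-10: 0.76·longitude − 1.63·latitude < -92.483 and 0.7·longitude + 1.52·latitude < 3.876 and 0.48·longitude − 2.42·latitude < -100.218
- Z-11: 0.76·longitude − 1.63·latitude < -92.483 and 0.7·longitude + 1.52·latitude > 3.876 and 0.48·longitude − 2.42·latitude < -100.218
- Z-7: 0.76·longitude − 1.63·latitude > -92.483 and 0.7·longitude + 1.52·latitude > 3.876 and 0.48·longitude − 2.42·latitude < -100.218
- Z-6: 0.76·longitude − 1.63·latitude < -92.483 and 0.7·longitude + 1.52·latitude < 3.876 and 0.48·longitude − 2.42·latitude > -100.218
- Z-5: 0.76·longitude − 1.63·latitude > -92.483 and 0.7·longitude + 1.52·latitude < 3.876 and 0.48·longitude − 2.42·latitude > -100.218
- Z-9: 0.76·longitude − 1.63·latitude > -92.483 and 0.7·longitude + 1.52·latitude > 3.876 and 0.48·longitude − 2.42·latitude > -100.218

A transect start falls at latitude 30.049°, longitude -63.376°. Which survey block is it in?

0.76·-63.376 − 1.63·30.049 = -97.146, which is < -92.483
0.7·-63.376 + 1.52·30.049 = 1.311, which is < 3.876
0.48·-63.376 − 2.42·30.049 = -103.139, which is < -100.218
This sign pattern matches Z-10.

Z-10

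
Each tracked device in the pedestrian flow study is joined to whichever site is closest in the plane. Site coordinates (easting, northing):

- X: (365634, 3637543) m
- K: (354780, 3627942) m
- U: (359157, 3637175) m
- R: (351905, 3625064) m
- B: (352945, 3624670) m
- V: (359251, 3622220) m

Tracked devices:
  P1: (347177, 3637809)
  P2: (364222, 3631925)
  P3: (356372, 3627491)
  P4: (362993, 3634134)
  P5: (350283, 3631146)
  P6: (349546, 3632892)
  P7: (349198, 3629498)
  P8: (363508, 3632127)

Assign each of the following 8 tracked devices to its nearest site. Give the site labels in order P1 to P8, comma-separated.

P1 → U (d²=143922356.00)
P2 → X (d²=33555668.00)
P3 → K (d²=2737865.00)
P4 → X (d²=18596162.00)
P5 → K (d²=30488625.00)
P6 → K (d²=51897256.00)
P7 → R (d²=26988205.00)
P8 → X (d²=33852932.00)

U, X, K, X, K, K, R, X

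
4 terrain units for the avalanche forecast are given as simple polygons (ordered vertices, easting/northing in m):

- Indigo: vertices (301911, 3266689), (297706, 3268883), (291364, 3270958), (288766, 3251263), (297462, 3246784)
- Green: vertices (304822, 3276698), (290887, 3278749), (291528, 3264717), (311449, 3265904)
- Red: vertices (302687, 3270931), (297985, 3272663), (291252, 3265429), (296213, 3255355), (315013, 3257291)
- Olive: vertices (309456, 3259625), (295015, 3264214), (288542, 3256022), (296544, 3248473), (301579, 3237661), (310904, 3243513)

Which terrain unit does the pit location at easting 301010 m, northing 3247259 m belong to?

Olive

Cast a ray rightward from (301010, 3247259). For each polygon, the edges (by vertex number in listed order) whose endpoints lie on opposite sides of northing = 3247259, where each meets that height, and whether that is right or left of the point:
Indigo: 4–5 at easting≈296539.8 (left), 5–1 at easting≈297568.2 (left) → 0 crossings.
Green: no edge straddles that height → 0 crossings.
Red: no edge straddles that height → 0 crossings.
Olive: 4–5 at easting≈297109.3 (left), 6–1 at easting≈310567.3 (right) → 1 crossing.
Only Olive has an odd count, so the point is inside Olive.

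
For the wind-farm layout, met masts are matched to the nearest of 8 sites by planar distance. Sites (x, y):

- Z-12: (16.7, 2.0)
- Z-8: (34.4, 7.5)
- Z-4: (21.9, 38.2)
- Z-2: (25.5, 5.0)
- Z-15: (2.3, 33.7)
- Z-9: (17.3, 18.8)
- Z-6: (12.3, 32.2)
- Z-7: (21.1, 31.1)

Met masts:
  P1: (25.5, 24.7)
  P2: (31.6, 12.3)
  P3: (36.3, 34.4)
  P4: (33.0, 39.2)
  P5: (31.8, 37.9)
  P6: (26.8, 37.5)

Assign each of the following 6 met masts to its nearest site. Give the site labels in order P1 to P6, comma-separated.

Z-7, Z-8, Z-4, Z-4, Z-4, Z-4

P1 → Z-7 (d²=60.32)
P2 → Z-8 (d²=30.88)
P3 → Z-4 (d²=221.80)
P4 → Z-4 (d²=124.21)
P5 → Z-4 (d²=98.10)
P6 → Z-4 (d²=24.50)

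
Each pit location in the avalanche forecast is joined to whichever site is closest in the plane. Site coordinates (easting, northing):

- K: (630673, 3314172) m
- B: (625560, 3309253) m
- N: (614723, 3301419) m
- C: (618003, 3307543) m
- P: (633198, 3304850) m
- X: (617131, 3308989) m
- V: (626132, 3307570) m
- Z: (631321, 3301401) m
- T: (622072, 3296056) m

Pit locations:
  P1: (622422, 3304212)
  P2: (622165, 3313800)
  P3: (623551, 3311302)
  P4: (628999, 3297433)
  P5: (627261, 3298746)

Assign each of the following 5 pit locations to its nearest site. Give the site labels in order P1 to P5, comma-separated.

P1 → V (d²=25040264.00)
P2 → B (d²=32201234.00)
P3 → B (d²=8234482.00)
P4 → Z (d²=21136708.00)
P5 → Z (d²=23532625.00)

V, B, B, Z, Z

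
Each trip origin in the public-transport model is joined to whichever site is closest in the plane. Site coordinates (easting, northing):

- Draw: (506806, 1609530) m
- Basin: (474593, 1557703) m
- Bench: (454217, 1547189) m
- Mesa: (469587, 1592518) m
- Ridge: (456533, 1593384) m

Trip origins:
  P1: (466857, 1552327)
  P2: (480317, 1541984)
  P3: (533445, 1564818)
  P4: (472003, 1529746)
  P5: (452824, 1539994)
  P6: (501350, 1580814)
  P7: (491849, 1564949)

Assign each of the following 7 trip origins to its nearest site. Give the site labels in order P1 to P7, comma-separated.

P1 → Basin (d²=88747072.00)
P2 → Basin (d²=279851137.00)
P3 → Draw (d²=2708799265.00)
P4 → Bench (d²=620600045.00)
P5 → Bench (d²=53708474.00)
P6 → Draw (d²=854376592.00)
P7 → Basin (d²=350274052.00)

Basin, Basin, Draw, Bench, Bench, Draw, Basin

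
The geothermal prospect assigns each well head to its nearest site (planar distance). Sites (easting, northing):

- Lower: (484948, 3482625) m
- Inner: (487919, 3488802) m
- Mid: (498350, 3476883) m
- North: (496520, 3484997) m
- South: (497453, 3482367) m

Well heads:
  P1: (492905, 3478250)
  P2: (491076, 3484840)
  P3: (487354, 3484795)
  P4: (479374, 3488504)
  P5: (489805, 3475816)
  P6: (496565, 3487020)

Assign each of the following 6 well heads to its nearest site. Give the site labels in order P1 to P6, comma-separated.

Mid, Inner, Lower, Lower, Lower, North

P1 → Mid (d²=31516714.00)
P2 → Inner (d²=25664093.00)
P3 → Lower (d²=10497736.00)
P4 → Lower (d²=65632117.00)
P5 → Lower (d²=69952930.00)
P6 → North (d²=4094554.00)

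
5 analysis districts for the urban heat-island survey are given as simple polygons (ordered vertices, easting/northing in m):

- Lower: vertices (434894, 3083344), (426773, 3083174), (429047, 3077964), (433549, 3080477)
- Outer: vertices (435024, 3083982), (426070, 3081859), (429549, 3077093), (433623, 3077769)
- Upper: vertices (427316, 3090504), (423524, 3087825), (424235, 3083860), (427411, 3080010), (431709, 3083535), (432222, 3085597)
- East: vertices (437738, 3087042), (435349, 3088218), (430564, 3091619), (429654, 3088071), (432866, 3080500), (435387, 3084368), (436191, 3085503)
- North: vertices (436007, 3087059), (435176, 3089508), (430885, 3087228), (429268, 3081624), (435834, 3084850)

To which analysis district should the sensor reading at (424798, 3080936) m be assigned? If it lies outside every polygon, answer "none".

none

Cast a ray rightward from (424798, 3080936). For each polygon, the edges (by vertex number in listed order) whose endpoints lie on opposite sides of northing = 3080936, where each meets that height, and whether that is right or left of the point:
Lower: 2–3 at easting≈427749.8 (right), 4–1 at easting≈433764.3 (right) → 2 crossings.
Outer: 2–3 at easting≈426743.8 (right), 4–1 at easting≈434337.1 (right) → 2 crossings.
Upper: 3–4 at easting≈426647.1 (right), 4–5 at easting≈428540.1 (right) → 2 crossings.
East: 4–5 at easting≈432681.0 (right), 5–6 at easting≈433150.2 (right) → 2 crossings.
North: no edge straddles that height → 0 crossings.
All counts are even, so the point lies outside every listed polygon.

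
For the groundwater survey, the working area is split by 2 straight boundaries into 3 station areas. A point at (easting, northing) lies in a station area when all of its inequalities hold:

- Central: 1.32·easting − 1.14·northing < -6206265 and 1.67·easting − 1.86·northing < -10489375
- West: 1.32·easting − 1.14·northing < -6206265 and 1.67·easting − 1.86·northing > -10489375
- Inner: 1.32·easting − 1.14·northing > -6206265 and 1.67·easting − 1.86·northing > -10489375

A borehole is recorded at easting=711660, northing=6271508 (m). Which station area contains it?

West

1.32·711660 − 1.14·6271508 = -6210127.920, which is < -6206265
1.67·711660 − 1.86·6271508 = -10476532.680, which is > -10489375
This sign pattern matches West.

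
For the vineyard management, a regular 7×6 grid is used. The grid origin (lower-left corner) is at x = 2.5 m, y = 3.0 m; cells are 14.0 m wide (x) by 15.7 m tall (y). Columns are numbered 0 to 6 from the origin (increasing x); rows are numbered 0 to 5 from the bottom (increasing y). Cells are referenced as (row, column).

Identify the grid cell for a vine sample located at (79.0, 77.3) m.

(4, 5)

Column index: ⌊(79.0 − 2.5) / 14.0⌋ = ⌊5.464⌋ = 5
Row offset from origin: ⌊(77.3 − 3.0) / 15.7⌋ = ⌊4.732⌋ = 4 → row 4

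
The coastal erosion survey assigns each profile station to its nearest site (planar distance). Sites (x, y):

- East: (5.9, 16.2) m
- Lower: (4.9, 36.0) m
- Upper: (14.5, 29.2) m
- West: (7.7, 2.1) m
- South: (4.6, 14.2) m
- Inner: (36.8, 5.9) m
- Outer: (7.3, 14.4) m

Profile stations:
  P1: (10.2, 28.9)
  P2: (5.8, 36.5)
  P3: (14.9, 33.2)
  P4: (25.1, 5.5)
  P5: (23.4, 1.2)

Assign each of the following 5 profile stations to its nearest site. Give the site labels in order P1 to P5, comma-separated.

P1 → Upper (d²=18.58)
P2 → Lower (d²=1.06)
P3 → Upper (d²=16.16)
P4 → Inner (d²=137.05)
P5 → Inner (d²=201.65)

Upper, Lower, Upper, Inner, Inner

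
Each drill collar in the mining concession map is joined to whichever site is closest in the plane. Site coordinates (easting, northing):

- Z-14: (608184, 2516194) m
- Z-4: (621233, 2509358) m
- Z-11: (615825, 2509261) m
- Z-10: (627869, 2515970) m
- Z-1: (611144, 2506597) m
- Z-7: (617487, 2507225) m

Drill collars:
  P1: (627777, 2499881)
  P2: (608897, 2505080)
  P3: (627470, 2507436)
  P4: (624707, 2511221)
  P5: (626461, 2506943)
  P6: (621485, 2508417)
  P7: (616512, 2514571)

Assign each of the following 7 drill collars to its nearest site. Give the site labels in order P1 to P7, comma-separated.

Z-4, Z-1, Z-4, Z-4, Z-4, Z-4, Z-11

P1 → Z-4 (d²=132637465.00)
P2 → Z-1 (d²=7350298.00)
P3 → Z-4 (d²=42594253.00)
P4 → Z-4 (d²=15539445.00)
P5 → Z-4 (d²=33164209.00)
P6 → Z-4 (d²=948985.00)
P7 → Z-11 (d²=28668069.00)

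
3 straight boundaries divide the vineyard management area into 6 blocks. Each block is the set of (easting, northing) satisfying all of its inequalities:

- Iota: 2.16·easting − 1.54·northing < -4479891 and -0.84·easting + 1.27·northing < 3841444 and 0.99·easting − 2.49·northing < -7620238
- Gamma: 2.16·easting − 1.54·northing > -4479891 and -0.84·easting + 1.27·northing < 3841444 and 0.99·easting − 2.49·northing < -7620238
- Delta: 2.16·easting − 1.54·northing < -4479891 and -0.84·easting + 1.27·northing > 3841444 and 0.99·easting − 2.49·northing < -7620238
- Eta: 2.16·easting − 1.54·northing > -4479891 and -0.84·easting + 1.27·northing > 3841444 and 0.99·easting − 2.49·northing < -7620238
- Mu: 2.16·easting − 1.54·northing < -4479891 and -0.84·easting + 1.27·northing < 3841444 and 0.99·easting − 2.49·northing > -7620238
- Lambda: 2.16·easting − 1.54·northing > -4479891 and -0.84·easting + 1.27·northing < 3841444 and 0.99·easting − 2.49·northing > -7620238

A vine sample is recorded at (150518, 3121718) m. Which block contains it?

2.16·150518 − 1.54·3121718 = -4482326.840, which is < -4479891
-0.84·150518 + 1.27·3121718 = 3838146.740, which is < 3841444
0.99·150518 − 2.49·3121718 = -7624065.000, which is < -7620238
This sign pattern matches Iota.

Iota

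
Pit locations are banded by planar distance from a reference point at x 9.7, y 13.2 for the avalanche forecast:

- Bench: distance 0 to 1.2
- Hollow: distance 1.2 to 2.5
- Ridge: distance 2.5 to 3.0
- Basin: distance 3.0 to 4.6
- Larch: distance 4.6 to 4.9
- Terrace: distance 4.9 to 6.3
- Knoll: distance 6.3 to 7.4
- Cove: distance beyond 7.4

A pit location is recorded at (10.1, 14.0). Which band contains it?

Distance = √((10.1−9.7)² + (14.0−13.2)²) = √(0.160 + 0.640) = 0.894.
0 ≤ 0.894 < 1.2 → Bench.

Bench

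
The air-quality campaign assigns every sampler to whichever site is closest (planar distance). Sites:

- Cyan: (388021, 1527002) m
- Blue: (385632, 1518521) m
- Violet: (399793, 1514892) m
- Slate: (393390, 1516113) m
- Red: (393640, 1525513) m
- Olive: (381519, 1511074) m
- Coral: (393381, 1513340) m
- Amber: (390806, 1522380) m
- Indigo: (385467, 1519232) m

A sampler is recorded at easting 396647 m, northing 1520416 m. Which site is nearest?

Slate

Squared distances to each site:
Cyan: 117783272.000; Blue: 124921250.000; Violet: 40411892.000; Slate: 29123858.000; Red: 35021458.000; Olive: 316129348.000; Coral: 60736532.000; Amber: 37974577.000; Indigo: 126394256.000.
Minimum at Slate.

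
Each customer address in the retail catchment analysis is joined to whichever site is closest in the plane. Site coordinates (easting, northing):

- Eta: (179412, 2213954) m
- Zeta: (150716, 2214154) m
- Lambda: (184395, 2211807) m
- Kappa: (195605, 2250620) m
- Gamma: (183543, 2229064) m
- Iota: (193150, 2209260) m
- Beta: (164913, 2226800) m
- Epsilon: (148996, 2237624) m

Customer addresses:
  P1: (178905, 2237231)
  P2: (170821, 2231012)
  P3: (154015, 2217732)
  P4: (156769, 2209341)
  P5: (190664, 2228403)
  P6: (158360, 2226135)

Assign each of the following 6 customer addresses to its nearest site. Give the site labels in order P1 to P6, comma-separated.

Gamma, Beta, Zeta, Zeta, Gamma, Beta

P1 → Gamma (d²=88210933.00)
P2 → Beta (d²=52645408.00)
P3 → Zeta (d²=23685485.00)
P4 → Zeta (d²=59803778.00)
P5 → Gamma (d²=51145562.00)
P6 → Beta (d²=43384034.00)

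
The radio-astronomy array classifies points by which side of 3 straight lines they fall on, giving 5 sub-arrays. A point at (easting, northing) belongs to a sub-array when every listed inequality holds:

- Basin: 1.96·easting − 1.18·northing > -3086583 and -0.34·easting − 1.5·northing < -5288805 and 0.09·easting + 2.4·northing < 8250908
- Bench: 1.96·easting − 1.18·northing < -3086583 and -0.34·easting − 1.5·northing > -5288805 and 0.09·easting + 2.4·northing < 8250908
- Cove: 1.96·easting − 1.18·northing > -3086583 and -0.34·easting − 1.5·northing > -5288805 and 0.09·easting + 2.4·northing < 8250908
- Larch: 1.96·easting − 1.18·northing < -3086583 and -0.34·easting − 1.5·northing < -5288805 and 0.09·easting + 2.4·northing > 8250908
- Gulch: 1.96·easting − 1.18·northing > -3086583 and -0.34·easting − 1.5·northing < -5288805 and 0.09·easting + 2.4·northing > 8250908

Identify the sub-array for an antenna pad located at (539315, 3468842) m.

1.96·539315 − 1.18·3468842 = -3036176.160, which is > -3086583
-0.34·539315 − 1.5·3468842 = -5386630.100, which is < -5288805
0.09·539315 + 2.4·3468842 = 8373759.150, which is > 8250908
This sign pattern matches Gulch.

Gulch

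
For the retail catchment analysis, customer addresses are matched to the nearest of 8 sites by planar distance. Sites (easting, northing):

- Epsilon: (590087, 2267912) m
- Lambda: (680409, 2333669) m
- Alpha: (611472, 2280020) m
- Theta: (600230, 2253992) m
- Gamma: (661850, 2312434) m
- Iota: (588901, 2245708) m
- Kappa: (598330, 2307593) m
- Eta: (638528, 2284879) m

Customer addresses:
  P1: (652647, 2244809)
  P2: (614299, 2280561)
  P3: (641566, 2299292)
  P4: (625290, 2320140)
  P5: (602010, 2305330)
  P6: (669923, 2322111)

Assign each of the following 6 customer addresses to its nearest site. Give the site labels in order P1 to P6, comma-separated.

Eta, Alpha, Eta, Kappa, Kappa, Gamma

P1 → Eta (d²=1804951061.00)
P2 → Alpha (d²=8284610.00)
P3 → Eta (d²=216964013.00)
P4 → Kappa (d²=884268809.00)
P5 → Kappa (d²=18663569.00)
P6 → Gamma (d²=158817658.00)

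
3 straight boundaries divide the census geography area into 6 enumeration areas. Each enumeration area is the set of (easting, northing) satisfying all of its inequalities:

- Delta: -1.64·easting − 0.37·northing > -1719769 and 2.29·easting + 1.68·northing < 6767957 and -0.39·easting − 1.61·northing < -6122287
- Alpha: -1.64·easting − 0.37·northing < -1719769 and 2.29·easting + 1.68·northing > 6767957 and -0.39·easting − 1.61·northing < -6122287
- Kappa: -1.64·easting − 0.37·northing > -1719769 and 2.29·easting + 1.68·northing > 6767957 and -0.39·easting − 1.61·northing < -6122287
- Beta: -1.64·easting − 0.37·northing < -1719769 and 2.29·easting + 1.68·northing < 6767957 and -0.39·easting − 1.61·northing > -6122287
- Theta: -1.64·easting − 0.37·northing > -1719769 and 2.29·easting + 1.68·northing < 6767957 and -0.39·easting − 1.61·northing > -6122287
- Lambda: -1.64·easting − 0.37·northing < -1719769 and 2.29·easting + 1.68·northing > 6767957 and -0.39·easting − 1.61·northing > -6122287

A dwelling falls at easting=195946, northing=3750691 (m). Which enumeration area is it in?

Theta

-1.64·195946 − 0.37·3750691 = -1709107.110, which is > -1719769
2.29·195946 + 1.68·3750691 = 6749877.220, which is < 6767957
-0.39·195946 − 1.61·3750691 = -6115031.450, which is > -6122287
This sign pattern matches Theta.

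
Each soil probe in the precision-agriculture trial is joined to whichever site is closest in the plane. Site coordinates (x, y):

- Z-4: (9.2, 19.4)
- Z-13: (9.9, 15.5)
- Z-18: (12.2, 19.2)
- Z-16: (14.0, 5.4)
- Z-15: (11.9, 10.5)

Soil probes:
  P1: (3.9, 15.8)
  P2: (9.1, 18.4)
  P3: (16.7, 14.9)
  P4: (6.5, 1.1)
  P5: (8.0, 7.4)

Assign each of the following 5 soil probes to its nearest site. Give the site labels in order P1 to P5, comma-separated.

Z-13, Z-4, Z-18, Z-16, Z-15

P1 → Z-13 (d²=36.09)
P2 → Z-4 (d²=1.01)
P3 → Z-18 (d²=38.74)
P4 → Z-16 (d²=74.74)
P5 → Z-15 (d²=24.82)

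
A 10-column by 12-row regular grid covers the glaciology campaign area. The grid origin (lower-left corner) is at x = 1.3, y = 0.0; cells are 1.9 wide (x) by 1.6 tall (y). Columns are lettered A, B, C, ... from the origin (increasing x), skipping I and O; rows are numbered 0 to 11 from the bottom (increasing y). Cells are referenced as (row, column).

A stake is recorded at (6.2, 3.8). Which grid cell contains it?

Column index: ⌊(6.2 − 1.3) / 1.9⌋ = ⌊2.579⌋ = 2 → column C
Row offset from origin: ⌊(3.8 − 0.0) / 1.6⌋ = ⌊2.375⌋ = 2 → row 2

(2, C)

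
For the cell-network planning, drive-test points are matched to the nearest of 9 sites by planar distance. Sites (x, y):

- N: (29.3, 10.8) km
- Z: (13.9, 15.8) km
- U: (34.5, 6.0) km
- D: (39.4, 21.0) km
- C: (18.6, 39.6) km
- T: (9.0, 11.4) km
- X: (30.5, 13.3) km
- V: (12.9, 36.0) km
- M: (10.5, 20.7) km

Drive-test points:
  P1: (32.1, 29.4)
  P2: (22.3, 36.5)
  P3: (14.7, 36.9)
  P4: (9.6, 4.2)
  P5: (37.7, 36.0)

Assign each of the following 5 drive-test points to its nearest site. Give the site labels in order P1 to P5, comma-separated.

D, C, V, T, D

P1 → D (d²=123.85)
P2 → C (d²=23.30)
P3 → V (d²=4.05)
P4 → T (d²=52.20)
P5 → D (d²=227.89)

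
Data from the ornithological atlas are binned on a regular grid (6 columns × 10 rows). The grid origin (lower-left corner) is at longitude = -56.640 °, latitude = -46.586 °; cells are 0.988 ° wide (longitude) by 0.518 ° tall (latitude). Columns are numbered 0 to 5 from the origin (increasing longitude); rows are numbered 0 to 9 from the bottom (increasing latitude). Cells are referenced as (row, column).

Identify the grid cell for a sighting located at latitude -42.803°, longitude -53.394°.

(7, 3)

Column index: ⌊(-53.394 − -56.640) / 0.988⌋ = ⌊3.285⌋ = 3
Row offset from origin: ⌊(-42.803 − -46.586) / 0.518⌋ = ⌊7.303⌋ = 7 → row 7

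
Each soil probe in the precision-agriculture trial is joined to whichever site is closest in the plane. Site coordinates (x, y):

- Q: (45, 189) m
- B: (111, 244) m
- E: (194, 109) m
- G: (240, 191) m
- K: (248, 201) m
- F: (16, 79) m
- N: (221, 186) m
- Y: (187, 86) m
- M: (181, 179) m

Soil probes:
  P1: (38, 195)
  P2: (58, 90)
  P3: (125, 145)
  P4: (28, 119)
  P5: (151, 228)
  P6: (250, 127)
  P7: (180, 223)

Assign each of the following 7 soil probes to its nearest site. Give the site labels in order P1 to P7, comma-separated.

Q, F, M, F, B, E, M

P1 → Q (d²=85.00)
P2 → F (d²=1885.00)
P3 → M (d²=4292.00)
P4 → F (d²=1744.00)
P5 → B (d²=1856.00)
P6 → E (d²=3460.00)
P7 → M (d²=1937.00)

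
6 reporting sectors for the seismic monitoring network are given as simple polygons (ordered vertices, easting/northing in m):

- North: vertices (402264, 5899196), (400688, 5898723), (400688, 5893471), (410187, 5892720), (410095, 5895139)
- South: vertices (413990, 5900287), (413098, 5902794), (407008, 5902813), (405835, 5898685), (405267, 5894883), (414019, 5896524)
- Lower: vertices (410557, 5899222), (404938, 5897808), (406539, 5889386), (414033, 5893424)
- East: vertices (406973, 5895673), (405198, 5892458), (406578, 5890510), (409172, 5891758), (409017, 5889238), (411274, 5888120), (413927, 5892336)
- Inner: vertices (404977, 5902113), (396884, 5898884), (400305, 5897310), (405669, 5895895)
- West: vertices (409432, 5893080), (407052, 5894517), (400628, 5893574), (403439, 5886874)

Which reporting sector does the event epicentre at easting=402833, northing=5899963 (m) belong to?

Inner

Cast a ray rightward from (402833, 5899963). For each polygon, the edges (by vertex number in listed order) whose endpoints lie on opposite sides of northing = 5899963, where each meets that height, and whether that is right or left of the point:
North: no edge straddles that height → 0 crossings.
South: 3–4 at easting≈406198.2 (right), 6–1 at easting≈413992.5 (right) → 2 crossings.
Lower: no edge straddles that height → 0 crossings.
East: no edge straddles that height → 0 crossings.
Inner: 1–2 at easting≈399588.4 (left), 4–1 at easting≈405216.3 (right) → 1 crossing.
West: no edge straddles that height → 0 crossings.
Only Inner has an odd count, so the point is inside Inner.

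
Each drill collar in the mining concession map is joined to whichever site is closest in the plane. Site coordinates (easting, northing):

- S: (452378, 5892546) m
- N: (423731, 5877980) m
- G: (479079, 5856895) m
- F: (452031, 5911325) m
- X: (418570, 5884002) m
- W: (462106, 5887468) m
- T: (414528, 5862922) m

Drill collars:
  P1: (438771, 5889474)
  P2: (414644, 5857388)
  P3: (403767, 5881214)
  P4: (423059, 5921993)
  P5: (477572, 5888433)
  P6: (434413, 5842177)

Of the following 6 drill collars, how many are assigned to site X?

P1 → S
P2 → T
P3 → X
P4 → F
P5 → W
P6 → T
1 of the 6 goes to X.

1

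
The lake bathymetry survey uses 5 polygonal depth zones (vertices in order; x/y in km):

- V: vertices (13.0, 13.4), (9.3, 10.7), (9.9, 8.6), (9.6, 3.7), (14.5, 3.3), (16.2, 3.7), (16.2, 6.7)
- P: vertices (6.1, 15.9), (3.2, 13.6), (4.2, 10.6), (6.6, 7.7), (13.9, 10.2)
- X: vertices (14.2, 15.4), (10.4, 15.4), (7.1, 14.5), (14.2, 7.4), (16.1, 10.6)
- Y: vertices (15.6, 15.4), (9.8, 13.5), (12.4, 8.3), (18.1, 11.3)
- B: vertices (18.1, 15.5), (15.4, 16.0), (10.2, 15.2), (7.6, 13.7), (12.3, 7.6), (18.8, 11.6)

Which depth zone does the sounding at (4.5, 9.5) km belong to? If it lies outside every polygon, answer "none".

none

Cast a ray rightward from (4.5, 9.5). For each polygon, the edges (by vertex number in listed order) whose endpoints lie on opposite sides of y = 9.5, where each meets that height, and whether that is right or left of the point:
V: 2–3 at x≈9.64 (right), 7–1 at x≈14.86 (right) → 2 crossings.
P: 3–4 at x≈5.11 (right), 4–5 at x≈11.86 (right) → 2 crossings.
X: 3–4 at x≈12.10 (right), 4–5 at x≈15.45 (right) → 2 crossings.
Y: 2–3 at x≈11.80 (right), 3–4 at x≈14.68 (right) → 2 crossings.
B: 4–5 at x≈10.84 (right), 5–6 at x≈15.39 (right) → 2 crossings.
All counts are even, so the point lies outside every listed polygon.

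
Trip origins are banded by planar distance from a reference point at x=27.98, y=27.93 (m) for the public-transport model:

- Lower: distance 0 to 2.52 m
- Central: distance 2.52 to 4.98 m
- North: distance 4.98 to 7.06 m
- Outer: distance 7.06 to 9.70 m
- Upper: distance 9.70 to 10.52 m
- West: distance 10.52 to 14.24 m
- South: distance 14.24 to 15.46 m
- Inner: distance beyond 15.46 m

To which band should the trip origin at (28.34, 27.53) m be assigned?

Lower

Distance = √((28.34−27.98)² + (27.53−27.93)²) = √(0.130 + 0.160) = 0.538 m.
0 ≤ 0.538 < 2.52 → Lower.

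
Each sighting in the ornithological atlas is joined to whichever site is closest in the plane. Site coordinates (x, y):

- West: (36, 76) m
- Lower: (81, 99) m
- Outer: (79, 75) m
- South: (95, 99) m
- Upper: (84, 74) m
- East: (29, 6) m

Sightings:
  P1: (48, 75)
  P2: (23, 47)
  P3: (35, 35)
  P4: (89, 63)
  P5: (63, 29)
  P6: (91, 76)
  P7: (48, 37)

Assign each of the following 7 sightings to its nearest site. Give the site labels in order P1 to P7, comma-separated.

West, West, East, Upper, East, Upper, East

P1 → West (d²=145.00)
P2 → West (d²=1010.00)
P3 → East (d²=877.00)
P4 → Upper (d²=146.00)
P5 → East (d²=1685.00)
P6 → Upper (d²=53.00)
P7 → East (d²=1322.00)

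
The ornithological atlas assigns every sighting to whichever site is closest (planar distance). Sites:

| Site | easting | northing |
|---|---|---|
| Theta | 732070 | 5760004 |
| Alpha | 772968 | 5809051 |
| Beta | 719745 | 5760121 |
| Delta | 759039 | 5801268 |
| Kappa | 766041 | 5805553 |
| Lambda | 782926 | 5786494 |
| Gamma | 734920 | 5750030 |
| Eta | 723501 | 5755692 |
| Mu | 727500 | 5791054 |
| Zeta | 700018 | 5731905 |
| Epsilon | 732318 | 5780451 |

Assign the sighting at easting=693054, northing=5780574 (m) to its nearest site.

Squared distances to each site:
Theta: 1945373156.000; Alpha: 7197186925.000; Beta: 1130734690.000; Delta: 4782261861.000; Kappa: 5951052610.000; Lambda: 8112022784.000; Gamma: 2685697892.000; Eta: 1546133733.000; Mu: 1296357316.000; Zeta: 2417168857.000; Epsilon: 1541676825.000.
Minimum at Beta.

Beta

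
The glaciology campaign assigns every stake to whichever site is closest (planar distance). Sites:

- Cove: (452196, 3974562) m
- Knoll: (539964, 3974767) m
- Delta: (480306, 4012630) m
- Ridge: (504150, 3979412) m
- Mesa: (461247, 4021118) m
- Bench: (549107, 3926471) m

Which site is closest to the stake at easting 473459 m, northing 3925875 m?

Squared distances to each site:
Cove: 2822539138.000; Knoll: 6813342689.000; Delta: 7573311434.000; Ridge: 3808147850.000; Mesa: 9220361993.000; Bench: 5722975120.000.
Minimum at Cove.

Cove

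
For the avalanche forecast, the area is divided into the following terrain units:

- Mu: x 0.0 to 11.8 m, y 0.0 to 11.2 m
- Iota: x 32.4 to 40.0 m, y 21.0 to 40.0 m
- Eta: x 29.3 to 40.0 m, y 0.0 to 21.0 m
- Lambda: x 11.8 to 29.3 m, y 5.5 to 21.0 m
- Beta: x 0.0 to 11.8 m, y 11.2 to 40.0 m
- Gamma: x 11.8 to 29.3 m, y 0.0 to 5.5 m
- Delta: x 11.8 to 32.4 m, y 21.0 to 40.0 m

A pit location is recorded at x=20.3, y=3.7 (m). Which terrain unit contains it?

The point has x = 20.3 and y = 3.7.
Only Gamma satisfies 11.8 ≤ x ≤ 29.3 and 0.0 ≤ y ≤ 5.5.

Gamma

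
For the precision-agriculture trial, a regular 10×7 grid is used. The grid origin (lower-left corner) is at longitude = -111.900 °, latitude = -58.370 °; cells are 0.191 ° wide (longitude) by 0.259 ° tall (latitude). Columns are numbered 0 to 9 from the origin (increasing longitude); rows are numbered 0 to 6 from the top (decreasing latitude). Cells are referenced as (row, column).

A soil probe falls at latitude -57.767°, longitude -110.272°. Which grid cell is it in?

Column index: ⌊(-110.272 − -111.900) / 0.191⌋ = ⌊8.524⌋ = 8
Row offset from origin: ⌊(-57.767 − -58.370) / 0.259⌋ = ⌊2.328⌋ = 2 → row 4 (counted from top)

(4, 8)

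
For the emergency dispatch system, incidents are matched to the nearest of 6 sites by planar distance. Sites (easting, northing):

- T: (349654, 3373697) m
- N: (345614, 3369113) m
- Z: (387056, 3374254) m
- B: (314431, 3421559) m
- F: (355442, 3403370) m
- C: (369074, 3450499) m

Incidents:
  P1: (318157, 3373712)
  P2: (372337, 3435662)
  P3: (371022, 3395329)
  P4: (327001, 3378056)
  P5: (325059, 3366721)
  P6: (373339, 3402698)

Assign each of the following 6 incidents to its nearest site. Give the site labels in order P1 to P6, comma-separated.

P1 → N (d²=775037650.00)
P2 → C (d²=230783738.00)
P3 → F (d²=307394081.00)
P4 → N (d²=426421018.00)
P5 → N (d²=428229689.00)
P6 → F (d²=320754193.00)

N, C, F, N, N, F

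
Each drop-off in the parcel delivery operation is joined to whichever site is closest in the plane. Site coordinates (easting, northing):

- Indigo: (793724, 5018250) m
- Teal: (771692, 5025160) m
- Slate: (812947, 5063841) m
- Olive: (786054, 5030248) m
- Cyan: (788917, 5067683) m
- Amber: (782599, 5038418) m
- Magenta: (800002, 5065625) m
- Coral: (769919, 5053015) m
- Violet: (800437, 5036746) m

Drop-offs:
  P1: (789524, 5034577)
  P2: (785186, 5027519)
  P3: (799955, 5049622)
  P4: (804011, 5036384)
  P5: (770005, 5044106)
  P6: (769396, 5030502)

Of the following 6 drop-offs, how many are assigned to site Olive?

P1 → Olive
P2 → Olive
P3 → Violet
P4 → Violet
P5 → Coral
P6 → Teal
2 of the 6 go to Olive.

2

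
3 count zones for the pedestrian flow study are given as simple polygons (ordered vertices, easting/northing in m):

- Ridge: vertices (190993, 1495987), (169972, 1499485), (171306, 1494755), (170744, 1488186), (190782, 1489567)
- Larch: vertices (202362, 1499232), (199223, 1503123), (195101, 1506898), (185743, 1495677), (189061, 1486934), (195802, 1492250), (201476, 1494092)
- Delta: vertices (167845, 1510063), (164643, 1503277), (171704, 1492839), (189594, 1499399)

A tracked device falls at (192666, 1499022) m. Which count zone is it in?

Larch

Cast a ray rightward from (192666, 1499022). For each polygon, the edges (by vertex number in listed order) whose endpoints lie on opposite sides of northing = 1499022, where each meets that height, and whether that is right or left of the point:
Ridge: 1–2 at easting≈172754.4 (left), 2–3 at easting≈170102.6 (left) → 0 crossings.
Larch: 3–4 at easting≈188532.6 (left), 7–1 at easting≈202325.8 (right) → 1 crossing.
Delta: 2–3 at easting≈167521.4 (left), 3–4 at easting≈188565.9 (left) → 0 crossings.
Only Larch has an odd count, so the point is inside Larch.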